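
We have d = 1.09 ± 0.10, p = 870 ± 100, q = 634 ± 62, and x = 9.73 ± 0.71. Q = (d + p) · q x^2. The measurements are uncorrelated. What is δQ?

Let u = d + p = 871. δu = √(δd² + δp²) = √(0.0100 + 10000) = 100, so δu/u = 0.115.
Q is then a monomial in u, q, x:
δQ/Q = √((δu/u)² + (1·δq/q)² + (2·δx/x)²) = √(0.0132 + 0.00956 + 0.0213) = 0.210
Q = 5.23e+07, so δQ = 0.210 × 5.23e+07 = 1.1e+07.

1.1e+07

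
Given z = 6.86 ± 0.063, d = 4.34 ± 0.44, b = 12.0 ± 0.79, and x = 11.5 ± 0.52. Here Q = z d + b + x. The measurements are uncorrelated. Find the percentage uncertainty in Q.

5.96%

Let p = z·d = 29.8. δp/p = √((1·δz/z)² + (1·δd/d)²) = √(8.43e-05 + 0.0103) = 0.102, so δp = 3.03.
Q = p + b + x: δQ = √(δp² + δb² + δx²) = √(9.19 + 0.624 + 0.270) = 3.17
Q = 53.3, so δQ/Q = 3.17/53.3 = 0.0596.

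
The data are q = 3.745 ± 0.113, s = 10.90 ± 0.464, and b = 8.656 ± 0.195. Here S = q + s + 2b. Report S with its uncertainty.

For a sum/difference, combine absolute errors in quadrature:
  (δq)² = 0.0128;  (δs)² = 0.215;  (2·δb)² = 0.152
δS = √(0.380) = 0.617
S = 31.96.

31.96 ± 0.617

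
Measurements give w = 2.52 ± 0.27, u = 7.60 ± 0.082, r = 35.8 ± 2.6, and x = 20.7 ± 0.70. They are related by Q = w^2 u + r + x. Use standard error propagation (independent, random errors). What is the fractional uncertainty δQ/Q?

0.102

Let p = w^2·u = 48.3. δp/p = √((2·δw/w)² + (1·δu/u)²) = √(0.0459 + 0.000116) = 0.215, so δp = 10.4.
Q = p + r + x: δQ = √(δp² + δr² + δx²) = √(107 + 6.76 + 0.490) = 10.7
Q = 105, so δQ/Q = 10.7/105 = 0.102.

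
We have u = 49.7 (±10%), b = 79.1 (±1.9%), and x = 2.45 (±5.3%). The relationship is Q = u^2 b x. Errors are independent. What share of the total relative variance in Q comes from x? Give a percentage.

6.51%

(δQ/Q)² = (2·δu/u)² + (1·δb/b)² + (1·δx/x)²
  u term: (2×0.100)² = 0.0400
  b term: (1×0.0190)² = 0.000361
  x term: (1×0.0530)² = 0.00281
Total = 0.0432. Share from x = 0.00281/0.0432 = 0.0651.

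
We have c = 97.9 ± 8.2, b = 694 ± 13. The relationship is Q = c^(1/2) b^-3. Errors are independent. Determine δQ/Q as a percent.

7.01%

Products/powers → add relative errors in quadrature, weighted by exponent:
  (½·δc/c)² = (0.5×0.0838)² = 0.00175;  (-3·δb/b)² = (-3×0.0187)² = 0.00316
δQ/Q = √(0.00491) = 0.0701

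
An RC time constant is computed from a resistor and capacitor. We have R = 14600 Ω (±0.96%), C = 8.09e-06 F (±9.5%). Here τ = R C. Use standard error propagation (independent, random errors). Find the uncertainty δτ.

Each factor contributes (exponent × relative error)² to (δτ/τ)²:
  (1·δR/R)² = (1×0.00960)² = 9.22e-05;  (1·δC/C)² = (1×0.0950)² = 0.00903
δτ/τ = √(0.00912) = 0.0955
τ = 0.118 s, so δτ = 0.0955 × 0.118 = 0.0113 s.

0.0113 s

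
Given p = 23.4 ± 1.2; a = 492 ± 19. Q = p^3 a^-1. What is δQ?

For a monomial Q ∝ p^3, a^-1, fractional errors add in quadrature:
  (3·δp/p)² = (3×0.0513)² = 0.0237;  (-1·δa/a)² = (-1×0.0386)² = 0.00149
δQ/Q = √(0.0252) = 0.159
Q = 26.0, so δQ = 0.159 × 26.0 = 4.13.

4.13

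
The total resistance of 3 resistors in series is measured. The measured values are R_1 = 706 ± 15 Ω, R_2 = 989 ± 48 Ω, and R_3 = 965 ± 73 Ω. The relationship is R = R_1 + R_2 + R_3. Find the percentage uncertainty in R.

Sums and differences: (δR)² = Σ (cᵢ δxᵢ)².
  (δR_1)² = 225;  (δR_2)² = 2300;  (δR_3)² = 5330
δR = √(7860) = 88.6 Ω
R = 2660 Ω, so δR/R = 88.6/2660 = 0.0333.

3.33%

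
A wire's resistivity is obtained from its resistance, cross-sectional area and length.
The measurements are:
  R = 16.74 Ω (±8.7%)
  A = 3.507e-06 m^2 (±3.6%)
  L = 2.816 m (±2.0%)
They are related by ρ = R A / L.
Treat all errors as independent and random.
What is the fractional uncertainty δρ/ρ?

Relative error in a monomial: (δρ/ρ)² = Σ (nᵢ · δxᵢ/xᵢ)².
  (1·δR/R)² = (1×0.0870)² = 0.00757;  (1·δA/A)² = (1×0.0360)² = 0.00130;  (-1·δL/L)² = (-1×0.0200)² = 0.000400
δρ/ρ = √(0.00926) = 0.0963

0.0963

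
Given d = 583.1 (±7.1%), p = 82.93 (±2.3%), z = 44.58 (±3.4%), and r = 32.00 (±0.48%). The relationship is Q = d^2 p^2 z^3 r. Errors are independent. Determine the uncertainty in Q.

Since Q is a product/quotient, work with relative uncertainties:
  (2·δd/d)² = (2×0.0710)² = 0.0202;  (2·δp/p)² = (2×0.0230)² = 0.00212;  (3·δz/z)² = (3×0.0340)² = 0.0104;  (1·δr/r)² = (1×0.00480)² = 2.3e-05
δQ/Q = √(0.0327) = 0.181
Q = 6.629e+15, so δQ = 0.181 × 6.629e+15 = 1.2e+15.

1.2e+15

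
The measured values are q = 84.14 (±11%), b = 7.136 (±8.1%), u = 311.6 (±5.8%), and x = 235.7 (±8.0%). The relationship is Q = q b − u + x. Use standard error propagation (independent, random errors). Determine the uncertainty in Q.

86.1

Let p = q·b = 600.4. δp/p = √((1·δq/q)² + (1·δb/b)²) = √(0.0121 + 0.00656) = 0.137, so δp = 82.0.
Q = p − u + x: δQ = √(δp² + δu² + δx²) = √(6730 + 327 + 356) = 86.1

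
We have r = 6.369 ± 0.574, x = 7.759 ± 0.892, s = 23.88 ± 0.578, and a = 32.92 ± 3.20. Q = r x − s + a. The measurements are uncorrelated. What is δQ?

7.92

Let p = r·x = 49.42. δp/p = √((1·δr/r)² + (1·δx/x)²) = √(0.00812 + 0.0132) = 0.146, so δp = 7.22.
Q = p − s + a: δQ = √(δp² + δs² + δa²) = √(52.1 + 0.334 + 10.2) = 7.92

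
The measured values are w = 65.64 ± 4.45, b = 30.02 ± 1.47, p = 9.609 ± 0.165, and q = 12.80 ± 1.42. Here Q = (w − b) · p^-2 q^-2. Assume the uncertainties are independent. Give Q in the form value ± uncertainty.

0.002355 ± 0.000613

Let u = w − b = 35.62. δu = √(δw² + δb²) = √(19.8 + 2.16) = 4.69, so δu/u = 0.132.
Q is then a monomial in u, p, q:
δQ/Q = √((δu/u)² + (-2·δp/p)² + (-2·δq/q)²) = √(0.0173 + 0.00118 + 0.0492) = 0.260
Q = 0.002355, so δQ = 0.260 × 0.002355 = 0.000613.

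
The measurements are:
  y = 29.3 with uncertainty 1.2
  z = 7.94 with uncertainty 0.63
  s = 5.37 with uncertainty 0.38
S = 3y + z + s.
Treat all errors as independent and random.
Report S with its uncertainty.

Absolute uncertainties add in quadrature for a linear combination:
  (3·δy)² = 13.0;  (δz)² = 0.397;  (δs)² = 0.144
δS = √(13.5) = 3.67
S = 101.

101 ± 3.67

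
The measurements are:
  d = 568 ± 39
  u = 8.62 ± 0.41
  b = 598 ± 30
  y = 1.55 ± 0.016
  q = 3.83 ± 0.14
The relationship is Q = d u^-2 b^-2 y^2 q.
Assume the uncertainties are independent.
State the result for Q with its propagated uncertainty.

Since Q is a product/quotient, work with relative uncertainties:
  (1·δd/d)² = (1×0.0687)² = 0.00471;  (-2·δu/u)² = (-2×0.0476)² = 0.00905;  (-2·δb/b)² = (-2×0.0502)² = 0.0101;  (2·δy/y)² = (2×0.0103)² = 0.000426;  (1·δq/q)² = (1×0.0366)² = 0.00134
δQ/Q = √(0.0256) = 0.160
Q = 0.000197, so δQ = 0.160 × 0.000197 = 3.15e-05.

(1.97 ± 0.315) × 10^-4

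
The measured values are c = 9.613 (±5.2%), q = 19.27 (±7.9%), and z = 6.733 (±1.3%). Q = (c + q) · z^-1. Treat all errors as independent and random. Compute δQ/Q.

0.0570

Let u = c + q = 28.88. δu = √(δc² + δq²) = √(0.250 + 2.32) = 1.60, so δu/u = 0.0555.
Q is then a monomial in u, z:
δQ/Q = √((δu/u)² + (-1·δz/z)²) = √(0.00308 + 0.000169) = 0.0570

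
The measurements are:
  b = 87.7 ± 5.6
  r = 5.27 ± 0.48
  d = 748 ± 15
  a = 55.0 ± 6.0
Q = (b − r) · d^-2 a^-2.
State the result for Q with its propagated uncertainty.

(4.87 ± 1.13) × 10^-8

Let u = b − r = 82.4. δu = √(δb² + δr²) = √(31.4 + 0.230) = 5.62, so δu/u = 0.0682.
Q is then a monomial in u, d, a:
δQ/Q = √((δu/u)² + (-2·δd/d)² + (-2·δa/a)²) = √(0.00465 + 0.00161 + 0.0476) = 0.232
Q = 4.87e-08, so δQ = 0.232 × 4.87e-08 = 1.13e-08.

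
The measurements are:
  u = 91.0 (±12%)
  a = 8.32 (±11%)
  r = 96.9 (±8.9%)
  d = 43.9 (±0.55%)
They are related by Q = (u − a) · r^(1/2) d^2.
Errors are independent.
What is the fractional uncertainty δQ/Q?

Let w = u − a = 82.7. δw = √(δu² + δa²) = √(119 + 0.838) = 11.0, so δw/w = 0.133.
Q is then a monomial in w, r, d:
δQ/Q = √((δw/w)² + (½·δr/r)² + (2·δd/d)²) = √(0.0176 + 0.00198 + 0.000121) = 0.140

0.140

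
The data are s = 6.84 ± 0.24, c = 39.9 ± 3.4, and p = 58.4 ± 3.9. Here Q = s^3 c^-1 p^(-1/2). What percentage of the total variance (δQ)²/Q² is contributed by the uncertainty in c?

37.3%

(δQ/Q)² = (3·δs/s)² + (-1·δc/c)² + (−½·δp/p)²
  s term: (3×0.0351)² = 0.0111
  c term: (-1×0.0852)² = 0.00726
  p term: (-0.5×0.0668)² = 0.00111
Total = 0.0195. Share from c = 0.00726/0.0195 = 0.373.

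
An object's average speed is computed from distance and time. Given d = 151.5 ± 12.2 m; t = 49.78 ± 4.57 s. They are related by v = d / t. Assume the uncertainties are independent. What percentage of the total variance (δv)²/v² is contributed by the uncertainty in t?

56.5%

(δv/v)² = (1·δd/d)² + (-1·δt/t)²
  d term: (1×0.0805)² = 0.00648
  t term: (-1×0.0918)² = 0.00843
Total = 0.0149. Share from t = 0.00843/0.0149 = 0.565.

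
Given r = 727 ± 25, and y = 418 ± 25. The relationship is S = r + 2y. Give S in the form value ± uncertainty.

Each term contributes (cᵢ δxᵢ)² to (δS)²:
  (δr)² = 625;  (2·δy)² = 2500
δS = √(3120) = 55.9
S = 1560.

1560 ± 55.9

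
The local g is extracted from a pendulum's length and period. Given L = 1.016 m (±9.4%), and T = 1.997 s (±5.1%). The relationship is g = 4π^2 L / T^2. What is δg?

Since g is a product/quotient, work with relative uncertainties:
  (1·δL/L)² = (1×0.0940)² = 0.00884;  (-2·δT/T)² = (-2×0.0510)² = 0.0104
δg/g = √(0.0192) = 0.139
g = 10.06 m/s^2, so δg = 0.139 × 10.06 = 1.40 m/s^2.

1.40 m/s^2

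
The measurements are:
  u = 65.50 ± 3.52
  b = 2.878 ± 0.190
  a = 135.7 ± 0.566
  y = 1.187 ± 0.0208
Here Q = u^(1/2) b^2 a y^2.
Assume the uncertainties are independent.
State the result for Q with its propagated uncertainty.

12820 ± 1790

For a monomial Q ∝ u^(1/2), b^2, a, y^2, fractional errors add in quadrature:
  (½·δu/u)² = (0.5×0.0537)² = 0.000722;  (2·δb/b)² = (2×0.0660)² = 0.0174;  (1·δa/a)² = (1×0.00417)² = 1.74e-05;  (2·δy/y)² = (2×0.0175)² = 0.00123
δQ/Q = √(0.0194) = 0.139
Q = 12820, so δQ = 0.139 × 12820 = 1790.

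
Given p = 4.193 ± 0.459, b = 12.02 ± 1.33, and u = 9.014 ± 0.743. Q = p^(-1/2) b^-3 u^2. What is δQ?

0.00856

For a monomial Q ∝ p^(-1/2), b^-3, u^2, fractional errors add in quadrature:
  (−½·δp/p)² = (-0.5×0.109)² = 0.00300;  (-3·δb/b)² = (-3×0.111)² = 0.110;  (2·δu/u)² = (2×0.0824)² = 0.0272
δQ/Q = √(0.140) = 0.375
Q = 0.02285, so δQ = 0.375 × 0.02285 = 0.00856.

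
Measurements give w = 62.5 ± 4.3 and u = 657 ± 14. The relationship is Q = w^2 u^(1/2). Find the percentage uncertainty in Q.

Products/powers → add relative errors in quadrature, weighted by exponent:
  (2·δw/w)² = (2×0.0688)² = 0.0189;  (½·δu/u)² = (0.5×0.0213)² = 0.000114
δQ/Q = √(0.0190) = 0.138

13.8%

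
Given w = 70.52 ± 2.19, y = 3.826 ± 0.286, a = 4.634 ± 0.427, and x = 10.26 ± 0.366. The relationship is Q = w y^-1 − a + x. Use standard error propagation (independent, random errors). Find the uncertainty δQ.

Let p = w·y^-1 = 18.43. δp/p = √((1·δw/w)² + (-1·δy/y)²) = √(0.000964 + 0.00559) = 0.0809, so δp = 1.49.
Q = p − a + x: δQ = √(δp² + δa² + δx²) = √(2.23 + 0.182 + 0.134) = 1.59

1.59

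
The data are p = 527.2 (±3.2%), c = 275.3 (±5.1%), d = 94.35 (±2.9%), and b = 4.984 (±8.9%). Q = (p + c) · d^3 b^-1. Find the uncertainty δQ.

Let u = p + c = 802.5. δu = √(δp² + δc²) = √(285 + 197) = 21.9, so δu/u = 0.0274.
Q is then a monomial in u, d, b:
δQ/Q = √((δu/u)² + (3·δd/d)² + (-1·δb/b)²) = √(0.000748 + 0.00757 + 0.00792) = 0.127
Q = 1.352e+08, so δQ = 0.127 × 1.352e+08 = 1.72e+07.

1.72e+07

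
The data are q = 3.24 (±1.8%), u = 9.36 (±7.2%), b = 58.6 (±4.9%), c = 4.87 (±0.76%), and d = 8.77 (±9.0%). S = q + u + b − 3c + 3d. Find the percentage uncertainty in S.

Absolute uncertainties add in quadrature for a linear combination:
  (δq)² = 0.00340;  (δu)² = 0.454;  (δb)² = 8.24;  (3·δc)² = 0.0123;  (3·δd)² = 5.61
δS = √(14.3) = 3.78
S = 82.9, so δS/S = 3.78/82.9 = 0.0457.

4.57%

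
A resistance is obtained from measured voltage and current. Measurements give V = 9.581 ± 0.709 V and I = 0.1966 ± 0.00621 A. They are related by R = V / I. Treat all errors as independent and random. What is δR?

3.92 Ω

Products/powers → add relative errors in quadrature, weighted by exponent:
  (1·δV/V)² = (1×0.0740)² = 0.00548;  (-1·δI/I)² = (-1×0.0316)² = 0.000998
δR/R = √(0.00647) = 0.0805
R = 48.73 Ω, so δR = 0.0805 × 48.73 = 3.92 Ω.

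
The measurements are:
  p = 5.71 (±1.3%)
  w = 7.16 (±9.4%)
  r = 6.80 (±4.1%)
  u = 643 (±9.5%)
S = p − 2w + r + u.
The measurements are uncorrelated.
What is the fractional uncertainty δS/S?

Absolute uncertainties add in quadrature for a linear combination:
  (δp)² = 0.00551;  (2·δw)² = 1.81;  (δr)² = 0.0777;  (δu)² = 3730
δS = √(3730) = 61.1
S = 641, so δS/S = 61.1/641 = 0.0953.

0.0953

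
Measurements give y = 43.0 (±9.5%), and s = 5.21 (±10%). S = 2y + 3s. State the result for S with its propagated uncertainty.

For a sum/difference, combine absolute errors in quadrature:
  (2·δy)² = 66.7;  (3·δs)² = 2.44
δS = √(69.2) = 8.32
S = 102.

102 ± 8.32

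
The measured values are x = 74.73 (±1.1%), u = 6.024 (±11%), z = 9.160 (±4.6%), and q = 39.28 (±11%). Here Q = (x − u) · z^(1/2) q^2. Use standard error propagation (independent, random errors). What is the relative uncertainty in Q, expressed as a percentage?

22.2%

Let w = x − u = 68.71. δw = √(δx² + δu²) = √(0.676 + 0.439) = 1.06, so δw/w = 0.0154.
Q is then a monomial in w, z, q:
δQ/Q = √((δw/w)² + (½·δz/z)² + (2·δq/q)²) = √(0.000236 + 0.000529 + 0.0484) = 0.222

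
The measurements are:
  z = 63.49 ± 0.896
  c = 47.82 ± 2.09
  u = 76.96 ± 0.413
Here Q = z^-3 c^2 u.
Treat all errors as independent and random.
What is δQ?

Products/powers → add relative errors in quadrature, weighted by exponent:
  (-3·δz/z)² = (-3×0.0141)² = 0.00179;  (2·δc/c)² = (2×0.0437)² = 0.00764;  (1·δu/u)² = (1×0.00537)² = 2.88e-05
δQ/Q = √(0.00946) = 0.0973
Q = 0.6877, so δQ = 0.0973 × 0.6877 = 0.0669.

0.0669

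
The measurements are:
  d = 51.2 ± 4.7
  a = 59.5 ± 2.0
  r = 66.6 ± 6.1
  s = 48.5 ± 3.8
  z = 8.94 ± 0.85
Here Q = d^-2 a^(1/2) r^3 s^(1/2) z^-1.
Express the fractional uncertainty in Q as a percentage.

Products/powers → add relative errors in quadrature, weighted by exponent:
  (-2·δd/d)² = (-2×0.0918)² = 0.0337;  (½·δa/a)² = (0.5×0.0336)² = 0.000282;  (3·δr/r)² = (3×0.0916)² = 0.0755;  (½·δs/s)² = (0.5×0.0784)² = 0.00153;  (-1·δz/z)² = (-1×0.0951)² = 0.00904
δQ/Q = √(0.120) = 0.347

34.7%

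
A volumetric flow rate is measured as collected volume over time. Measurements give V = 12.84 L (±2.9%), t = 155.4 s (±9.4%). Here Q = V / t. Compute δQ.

Relative error in a monomial: (δQ/Q)² = Σ (nᵢ · δxᵢ/xᵢ)².
  (1·δV/V)² = (1×0.0290)² = 0.000841;  (-1·δt/t)² = (-1×0.0940)² = 0.00884
δQ/Q = √(0.00968) = 0.0984
Q = 0.08263 L/s, so δQ = 0.0984 × 0.08263 = 0.00813 L/s.

0.00813 L/s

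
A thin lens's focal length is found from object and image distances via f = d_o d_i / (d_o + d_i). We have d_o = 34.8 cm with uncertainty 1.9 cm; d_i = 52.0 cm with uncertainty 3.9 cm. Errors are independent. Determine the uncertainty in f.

∂f/∂d_o = (d_i/(d_o+d_i))² = 0.359;  ∂f/∂d_i = (d_o/(d_o+d_i))² = 0.161
δf = √((∂f/∂d_o · δd_o)² + (∂f/∂d_i · δd_i)²) = √(0.465 + 0.393) = 0.926 cm

0.926 cm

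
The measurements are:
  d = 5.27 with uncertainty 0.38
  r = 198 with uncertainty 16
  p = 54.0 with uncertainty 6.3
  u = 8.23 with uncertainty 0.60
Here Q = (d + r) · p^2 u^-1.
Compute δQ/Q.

Let w = d + r = 203. δw = √(δd² + δr²) = √(0.144 + 256) = 16.0, so δw/w = 0.0787.
Q is then a monomial in w, p, u:
δQ/Q = √((δw/w)² + (2·δp/p)² + (-1·δu/u)²) = √(0.00620 + 0.0544 + 0.00531) = 0.257

0.257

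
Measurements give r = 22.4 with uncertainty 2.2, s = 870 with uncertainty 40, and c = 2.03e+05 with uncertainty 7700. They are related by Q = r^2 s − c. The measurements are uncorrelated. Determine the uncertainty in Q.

88400

Let p = r^2·s = 4.37e+05. δp/p = √((2·δr/r)² + (1·δs/s)²) = √(0.0386 + 0.00211) = 0.202, so δp = 88100.
Q = p − c: δQ = √(δp² + δc²) = √(7.76e+09 + 5.93e+07) = 88400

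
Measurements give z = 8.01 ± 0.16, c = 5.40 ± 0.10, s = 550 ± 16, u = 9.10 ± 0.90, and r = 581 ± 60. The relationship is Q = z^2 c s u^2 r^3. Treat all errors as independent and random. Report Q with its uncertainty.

Products/powers → add relative errors in quadrature, weighted by exponent:
  (2·δz/z)² = (2×0.0200)² = 0.00160;  (1·δc/c)² = (1×0.0185)² = 0.000343;  (1·δs/s)² = (1×0.0291)² = 0.000846;  (2·δu/u)² = (2×0.0989)² = 0.0391;  (3·δr/r)² = (3×0.103)² = 0.0960
δQ/Q = √(0.138) = 0.371
Q = 3.09e+15, so δQ = 0.371 × 3.09e+15 = 1.15e+15.

(3.09 ± 1.15) × 10^15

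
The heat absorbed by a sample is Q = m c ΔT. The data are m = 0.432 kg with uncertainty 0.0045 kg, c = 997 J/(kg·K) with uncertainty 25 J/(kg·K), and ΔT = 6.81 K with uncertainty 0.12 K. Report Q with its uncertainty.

2930 ± 94.9 J

Q is a product of powers, so relative uncertainties combine in quadrature:
  (1·δm/m)² = (1×0.0104)² = 0.000109;  (1·δc/c)² = (1×0.0251)² = 0.000629;  (1·δΔT/ΔT)² = (1×0.0176)² = 0.000311
δQ/Q = √(0.00105) = 0.0324
Q = 2930 J, so δQ = 0.0324 × 2930 = 94.9 J.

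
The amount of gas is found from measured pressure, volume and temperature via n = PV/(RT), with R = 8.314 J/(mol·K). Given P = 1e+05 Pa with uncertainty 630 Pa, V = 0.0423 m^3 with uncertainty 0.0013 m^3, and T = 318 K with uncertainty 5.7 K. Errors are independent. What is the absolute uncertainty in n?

n is a product of powers, so relative uncertainties combine in quadrature:
  (1·δP/P)² = (1×0.00630)² = 3.97e-05;  (1·δV/V)² = (1×0.0307)² = 0.000945;  (-1·δT/T)² = (-1×0.0179)² = 0.000321
δn/n = √(0.00131) = 0.0361
n = 1.60 mol, so δn = 0.0361 × 1.60 = 0.0578 mol.

0.0578 mol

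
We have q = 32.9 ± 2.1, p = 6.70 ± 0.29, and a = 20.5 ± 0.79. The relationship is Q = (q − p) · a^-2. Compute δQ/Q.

0.112

Let u = q − p = 26.2. δu = √(δq² + δp²) = √(4.41 + 0.0841) = 2.12, so δu/u = 0.0809.
Q is then a monomial in u, a:
δQ/Q = √((δu/u)² + (-2·δa/a)²) = √(0.00655 + 0.00594) = 0.112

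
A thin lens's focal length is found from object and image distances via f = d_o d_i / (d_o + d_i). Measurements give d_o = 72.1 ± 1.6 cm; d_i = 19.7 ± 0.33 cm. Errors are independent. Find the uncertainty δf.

∂f/∂d_o = (d_i/(d_o+d_i))² = 0.0461;  ∂f/∂d_i = (d_o/(d_o+d_i))² = 0.617
δf = √((∂f/∂d_o · δd_o)² + (∂f/∂d_i · δd_i)²) = √(0.00543 + 0.0414) = 0.216 cm

0.216 cm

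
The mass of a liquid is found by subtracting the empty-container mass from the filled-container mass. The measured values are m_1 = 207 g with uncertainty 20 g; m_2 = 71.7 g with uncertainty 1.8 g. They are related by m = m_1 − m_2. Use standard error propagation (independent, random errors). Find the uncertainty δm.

m is a linear combination, so absolute uncertainties add in quadrature:
  (δm_1)² = 400;  (δm_2)² = 3.24
δm = √(403) = 20.1 g

20.1 g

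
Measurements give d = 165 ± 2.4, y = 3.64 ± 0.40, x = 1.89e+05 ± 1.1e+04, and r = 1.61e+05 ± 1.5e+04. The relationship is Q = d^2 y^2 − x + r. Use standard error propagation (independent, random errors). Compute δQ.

Let p = d^2·y^2 = 3.61e+05. δp/p = √((2·δd/d)² + (2·δy/y)²) = √(0.000846 + 0.0483) = 0.222, so δp = 80000.
Q = p − x + r: δQ = √(δp² + δx² + δr²) = √(6.4e+09 + 1.21e+08 + 2.25e+08) = 82100

82100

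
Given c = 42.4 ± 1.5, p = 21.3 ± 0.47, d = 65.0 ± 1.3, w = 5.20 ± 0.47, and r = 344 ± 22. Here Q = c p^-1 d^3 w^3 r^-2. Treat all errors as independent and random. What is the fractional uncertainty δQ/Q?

Since Q is a product/quotient, work with relative uncertainties:
  (1·δc/c)² = (1×0.0354)² = 0.00125;  (-1·δp/p)² = (-1×0.0221)² = 0.000487;  (3·δd/d)² = (3×0.0200)² = 0.00360;  (3·δw/w)² = (3×0.0904)² = 0.0735;  (-2·δr/r)² = (-2×0.0640)² = 0.0164
δQ/Q = √(0.0952) = 0.309

0.309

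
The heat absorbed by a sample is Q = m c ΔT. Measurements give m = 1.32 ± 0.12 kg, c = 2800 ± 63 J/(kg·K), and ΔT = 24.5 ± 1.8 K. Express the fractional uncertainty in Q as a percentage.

Q is a product of powers, so relative uncertainties combine in quadrature:
  (1·δm/m)² = (1×0.0909)² = 0.00826;  (1·δc/c)² = (1×0.0225)² = 0.000506;  (1·δΔT/ΔT)² = (1×0.0735)² = 0.00540
δQ/Q = √(0.0142) = 0.119

11.9%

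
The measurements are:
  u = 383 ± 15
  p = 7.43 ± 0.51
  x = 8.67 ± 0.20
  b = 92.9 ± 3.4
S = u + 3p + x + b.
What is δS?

For a sum/difference, combine absolute errors in quadrature:
  (δu)² = 225;  (3·δp)² = 2.34;  (δx)² = 0.0400;  (δb)² = 11.6
δS = √(239) = 15.5

15.5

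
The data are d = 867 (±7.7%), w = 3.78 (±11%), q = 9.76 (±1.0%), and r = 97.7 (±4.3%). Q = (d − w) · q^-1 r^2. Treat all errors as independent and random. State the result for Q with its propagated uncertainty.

Let u = d − w = 863. δu = √(δd² + δw²) = √(4460 + 0.173) = 66.8, so δu/u = 0.0773.
Q is then a monomial in u, q, r:
δQ/Q = √((δu/u)² + (-1·δq/q)² + (2·δr/r)²) = √(0.00598 + 0.000100 + 0.00740) = 0.116
Q = 8.44e+05, so δQ = 0.116 × 8.44e+05 = 98000.

(8.44 ± 0.980) × 10^5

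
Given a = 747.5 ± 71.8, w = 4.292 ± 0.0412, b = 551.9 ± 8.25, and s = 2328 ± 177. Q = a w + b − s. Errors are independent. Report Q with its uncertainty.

1432 ± 357

Let p = a·w = 3208. δp/p = √((1·δa/a)² + (1·δw/w)²) = √(0.00923 + 9.21e-05) = 0.0965, so δp = 310.
Q = p + b − s: δQ = √(δp² + δb² + δs²) = √(95900 + 68.1 + 31300) = 357
Q = 1432.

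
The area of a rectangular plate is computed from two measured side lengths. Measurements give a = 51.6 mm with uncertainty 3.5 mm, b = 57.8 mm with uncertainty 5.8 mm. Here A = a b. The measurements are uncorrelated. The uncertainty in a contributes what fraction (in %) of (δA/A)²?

31.4%

(δA/A)² = (1·δa/a)² + (1·δb/b)²
  a term: (1×0.0678)² = 0.00460
  b term: (1×0.100)² = 0.0101
Total = 0.0147. Share from a = 0.00460/0.0147 = 0.314.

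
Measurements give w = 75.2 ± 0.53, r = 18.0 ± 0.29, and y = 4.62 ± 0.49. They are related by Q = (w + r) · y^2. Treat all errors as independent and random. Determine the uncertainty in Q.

Let u = w + r = 93.2. δu = √(δw² + δr²) = √(0.281 + 0.0841) = 0.604, so δu/u = 0.00648.
Q is then a monomial in u, y:
δQ/Q = √((δu/u)² + (2·δy/y)²) = √(4.2e-05 + 0.0450) = 0.212
Q = 1990, so δQ = 0.212 × 1990 = 422.

422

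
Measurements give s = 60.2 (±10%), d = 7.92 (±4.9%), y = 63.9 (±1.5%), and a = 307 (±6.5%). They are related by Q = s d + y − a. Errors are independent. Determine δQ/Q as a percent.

24.3%

Let p = s·d = 477. δp/p = √((1·δs/s)² + (1·δd/d)²) = √(0.0100 + 0.00240) = 0.111, so δp = 53.1.
Q = p + y − a: δQ = √(δp² + δy² + δa²) = √(2820 + 0.919 + 398) = 56.7
Q = 234, so δQ/Q = 56.7/234 = 0.243.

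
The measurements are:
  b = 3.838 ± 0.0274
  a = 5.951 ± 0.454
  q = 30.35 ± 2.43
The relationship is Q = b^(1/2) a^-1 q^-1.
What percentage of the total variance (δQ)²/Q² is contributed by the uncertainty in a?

47.5%

(δQ/Q)² = (½·δb/b)² + (-1·δa/a)² + (-1·δq/q)²
  b term: (0.5×0.00714)² = 1.27e-05
  a term: (-1×0.0763)² = 0.00582
  q term: (-1×0.0801)² = 0.00641
Total = 0.0122. Share from a = 0.00582/0.0122 = 0.475.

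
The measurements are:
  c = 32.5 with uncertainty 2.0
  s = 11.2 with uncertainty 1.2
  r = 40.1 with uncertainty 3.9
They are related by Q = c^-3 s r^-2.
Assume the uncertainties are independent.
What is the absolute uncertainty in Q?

5.86e-08

Q is a product of powers, so relative uncertainties combine in quadrature:
  (-3·δc/c)² = (-3×0.0615)² = 0.0341;  (1·δs/s)² = (1×0.107)² = 0.0115;  (-2·δr/r)² = (-2×0.0973)² = 0.0378
δQ/Q = √(0.0834) = 0.289
Q = 2.03e-07, so δQ = 0.289 × 2.03e-07 = 5.86e-08.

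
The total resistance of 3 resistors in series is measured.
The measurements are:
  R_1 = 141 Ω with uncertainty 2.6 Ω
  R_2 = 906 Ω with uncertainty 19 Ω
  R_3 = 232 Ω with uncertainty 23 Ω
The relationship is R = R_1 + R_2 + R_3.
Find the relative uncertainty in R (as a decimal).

0.0234

Absolute uncertainties add in quadrature for a linear combination:
  (δR_1)² = 6.76;  (δR_2)² = 361;  (δR_3)² = 529
δR = √(897) = 29.9 Ω
R = 1280 Ω, so δR/R = 29.9/1280 = 0.0234.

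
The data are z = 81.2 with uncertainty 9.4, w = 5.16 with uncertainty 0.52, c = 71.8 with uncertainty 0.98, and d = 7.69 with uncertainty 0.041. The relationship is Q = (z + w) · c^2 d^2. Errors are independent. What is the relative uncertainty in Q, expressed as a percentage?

11.3%

Let u = z + w = 86.4. δu = √(δz² + δw²) = √(88.4 + 0.270) = 9.41, so δu/u = 0.109.
Q is then a monomial in u, c, d:
δQ/Q = √((δu/u)² + (2·δc/c)² + (2·δd/d)²) = √(0.0119 + 0.000745 + 0.000114) = 0.113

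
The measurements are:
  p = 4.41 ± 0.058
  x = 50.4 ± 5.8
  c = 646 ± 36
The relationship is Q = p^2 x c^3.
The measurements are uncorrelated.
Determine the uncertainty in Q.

5.41e+10

Relative error in a monomial: (δQ/Q)² = Σ (nᵢ · δxᵢ/xᵢ)².
  (2·δp/p)² = (2×0.0132)² = 0.000692;  (1·δx/x)² = (1×0.115)² = 0.0132;  (3·δc/c)² = (3×0.0557)² = 0.0280
δQ/Q = √(0.0419) = 0.205
Q = 2.64e+11, so δQ = 0.205 × 2.64e+11 = 5.41e+10.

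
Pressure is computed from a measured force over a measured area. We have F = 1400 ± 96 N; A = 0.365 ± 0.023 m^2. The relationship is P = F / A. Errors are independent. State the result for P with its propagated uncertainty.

Products/powers → add relative errors in quadrature, weighted by exponent:
  (1·δF/F)² = (1×0.0686)² = 0.00470;  (-1·δA/A)² = (-1×0.0630)² = 0.00397
δP/P = √(0.00867) = 0.0931
P = 3840 Pa, so δP = 0.0931 × 3840 = 357 Pa.

3840 ± 357 Pa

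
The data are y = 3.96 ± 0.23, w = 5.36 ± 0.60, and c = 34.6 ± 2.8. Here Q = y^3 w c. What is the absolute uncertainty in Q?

2560

For a monomial Q ∝ y^3, w, c, fractional errors add in quadrature:
  (3·δy/y)² = (3×0.0581)² = 0.0304;  (1·δw/w)² = (1×0.112)² = 0.0125;  (1·δc/c)² = (1×0.0809)² = 0.00655
δQ/Q = √(0.0494) = 0.222
Q = 11500, so δQ = 0.222 × 11500 = 2560.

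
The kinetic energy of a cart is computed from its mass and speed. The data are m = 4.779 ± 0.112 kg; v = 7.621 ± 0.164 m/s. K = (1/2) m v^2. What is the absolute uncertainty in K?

6.80 J

Products/powers → add relative errors in quadrature, weighted by exponent:
  (1·δm/m)² = (1×0.0234)² = 0.000549;  (2·δv/v)² = (2×0.0215)² = 0.00185
δK/K = √(0.00240) = 0.0490
K = 138.8 J, so δK = 0.0490 × 138.8 = 6.80 J.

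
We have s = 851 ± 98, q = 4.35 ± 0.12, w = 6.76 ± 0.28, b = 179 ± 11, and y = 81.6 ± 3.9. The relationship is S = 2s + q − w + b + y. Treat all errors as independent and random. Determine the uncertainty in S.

Absolute uncertainties add in quadrature for a linear combination:
  (2·δs)² = 38400;  (δq)² = 0.0144;  (δw)² = 0.0784;  (δb)² = 121;  (δy)² = 15.2
δS = √(38600) = 196

196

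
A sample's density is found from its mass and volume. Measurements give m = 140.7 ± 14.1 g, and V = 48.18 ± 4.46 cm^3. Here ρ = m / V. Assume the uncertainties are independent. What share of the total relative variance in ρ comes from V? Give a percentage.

(δρ/ρ)² = (1·δm/m)² + (-1·δV/V)²
  m term: (1×0.100)² = 0.0100
  V term: (-1×0.0926)² = 0.00857
Total = 0.0186. Share from V = 0.00857/0.0186 = 0.460.

46.0%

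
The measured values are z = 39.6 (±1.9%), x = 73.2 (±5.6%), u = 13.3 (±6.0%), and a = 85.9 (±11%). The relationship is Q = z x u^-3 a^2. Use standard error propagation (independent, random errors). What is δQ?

2640

Since Q is a product/quotient, work with relative uncertainties:
  (1·δz/z)² = (1×0.0190)² = 0.000361;  (1·δx/x)² = (1×0.0560)² = 0.00314;  (-3·δu/u)² = (-3×0.0600)² = 0.0324;  (2·δa/a)² = (2×0.110)² = 0.0484
δQ/Q = √(0.0843) = 0.290
Q = 9090, so δQ = 0.290 × 9090 = 2640.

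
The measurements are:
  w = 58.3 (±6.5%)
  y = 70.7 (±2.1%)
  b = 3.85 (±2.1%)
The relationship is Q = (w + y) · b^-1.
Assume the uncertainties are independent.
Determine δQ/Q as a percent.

Let u = w + y = 129. δu = √(δw² + δy²) = √(14.4 + 2.20) = 4.07, so δu/u = 0.0316.
Q is then a monomial in u, b:
δQ/Q = √((δu/u)² + (-1·δb/b)²) = √(0.000995 + 0.000441) = 0.0379

3.79%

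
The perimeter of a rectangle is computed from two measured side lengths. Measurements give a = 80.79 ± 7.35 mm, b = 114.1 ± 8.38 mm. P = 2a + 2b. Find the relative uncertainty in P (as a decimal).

For a sum/difference, combine absolute errors in quadrature:
  (2·δa)² = 216;  (2·δb)² = 281
δP = √(497) = 22.3 mm
P = 389.8 mm, so δP/P = 22.3/389.8 = 0.0572.

0.0572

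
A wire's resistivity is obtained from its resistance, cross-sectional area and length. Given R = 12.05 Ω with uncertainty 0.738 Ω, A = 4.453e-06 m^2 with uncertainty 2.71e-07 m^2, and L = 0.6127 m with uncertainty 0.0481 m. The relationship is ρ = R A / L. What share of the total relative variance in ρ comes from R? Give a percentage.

(δρ/ρ)² = (1·δR/R)² + (1·δA/A)² + (-1·δL/L)²
  R term: (1×0.0612)² = 0.00375
  A term: (1×0.0609)² = 0.00370
  L term: (-1×0.0785)² = 0.00616
Total = 0.0136. Share from R = 0.00375/0.0136 = 0.275.

27.5%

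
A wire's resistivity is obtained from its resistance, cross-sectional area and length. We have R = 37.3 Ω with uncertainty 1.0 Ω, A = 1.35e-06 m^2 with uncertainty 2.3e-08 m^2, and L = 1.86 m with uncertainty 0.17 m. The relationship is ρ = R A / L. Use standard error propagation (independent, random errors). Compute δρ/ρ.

0.0968

Relative error in a monomial: (δρ/ρ)² = Σ (nᵢ · δxᵢ/xᵢ)².
  (1·δR/R)² = (1×0.0268)² = 0.000719;  (1·δA/A)² = (1×0.0170)² = 0.000290;  (-1·δL/L)² = (-1×0.0914)² = 0.00835
δρ/ρ = √(0.00936) = 0.0968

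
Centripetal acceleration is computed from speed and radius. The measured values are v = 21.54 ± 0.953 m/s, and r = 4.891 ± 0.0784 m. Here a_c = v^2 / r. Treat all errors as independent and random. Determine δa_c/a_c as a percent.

Since a_c is a product/quotient, work with relative uncertainties:
  (2·δv/v)² = (2×0.0442)² = 0.00783;  (-1·δr/r)² = (-1×0.0160)² = 0.000257
δa_c/a_c = √(0.00809) = 0.0899

8.99%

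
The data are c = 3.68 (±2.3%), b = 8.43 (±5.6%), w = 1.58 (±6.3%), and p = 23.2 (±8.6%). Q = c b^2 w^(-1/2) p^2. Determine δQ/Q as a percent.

Each factor contributes (exponent × relative error)² to (δQ/Q)²:
  (1·δc/c)² = (1×0.0230)² = 0.000529;  (2·δb/b)² = (2×0.0560)² = 0.0125;  (−½·δw/w)² = (-0.5×0.0630)² = 0.000992;  (2·δp/p)² = (2×0.0860)² = 0.0296
δQ/Q = √(0.0436) = 0.209

20.9%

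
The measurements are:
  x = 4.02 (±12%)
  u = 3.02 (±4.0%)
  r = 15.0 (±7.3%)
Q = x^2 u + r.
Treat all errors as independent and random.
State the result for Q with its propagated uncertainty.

63.8 ± 11.9

Let p = x^2·u = 48.8. δp/p = √((2·δx/x)² + (1·δu/u)²) = √(0.0576 + 0.00160) = 0.243, so δp = 11.9.
Q = p + r: δQ = √(δp² + δr²) = √(141 + 1.20) = 11.9
Q = 63.8.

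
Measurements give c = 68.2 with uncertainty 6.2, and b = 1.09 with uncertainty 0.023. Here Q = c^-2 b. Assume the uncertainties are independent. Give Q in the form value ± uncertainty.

(2.34 ± 0.429) × 10^-4

For a monomial Q ∝ c^-2, b, fractional errors add in quadrature:
  (-2·δc/c)² = (-2×0.0909)² = 0.0331;  (1·δb/b)² = (1×0.0211)² = 0.000445
δQ/Q = √(0.0335) = 0.183
Q = 0.000234, so δQ = 0.183 × 0.000234 = 4.29e-05.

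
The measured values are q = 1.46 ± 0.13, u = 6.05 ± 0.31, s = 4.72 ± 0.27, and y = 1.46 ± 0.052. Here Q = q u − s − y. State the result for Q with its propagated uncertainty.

2.65 ± 0.948

Let p = q·u = 8.83. δp/p = √((1·δq/q)² + (1·δu/u)²) = √(0.00793 + 0.00263) = 0.103, so δp = 0.907.
Q = p − s − y: δQ = √(δp² + δs² + δy²) = √(0.823 + 0.0729 + 0.00270) = 0.948
Q = 2.65.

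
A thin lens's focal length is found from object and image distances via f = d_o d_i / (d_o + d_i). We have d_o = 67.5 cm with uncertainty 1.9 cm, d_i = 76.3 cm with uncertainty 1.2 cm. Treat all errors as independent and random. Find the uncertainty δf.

∂f/∂d_o = (d_i/(d_o+d_i))² = 0.282;  ∂f/∂d_i = (d_o/(d_o+d_i))² = 0.220
δf = √((∂f/∂d_o · δd_o)² + (∂f/∂d_i · δd_i)²) = √(0.286 + 0.0699) = 0.597 cm

0.597 cm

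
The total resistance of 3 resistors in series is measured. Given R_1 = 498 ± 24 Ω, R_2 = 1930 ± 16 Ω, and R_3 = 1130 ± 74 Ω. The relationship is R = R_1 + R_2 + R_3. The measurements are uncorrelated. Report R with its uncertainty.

3560 ± 79.4 Ω

R is a linear combination, so absolute uncertainties add in quadrature:
  (δR_1)² = 576;  (δR_2)² = 256;  (δR_3)² = 5480
δR = √(6310) = 79.4 Ω
R = 3560 Ω.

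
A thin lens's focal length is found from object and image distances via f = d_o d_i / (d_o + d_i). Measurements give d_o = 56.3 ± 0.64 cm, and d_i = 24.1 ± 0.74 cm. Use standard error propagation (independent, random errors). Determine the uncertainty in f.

0.367 cm

∂f/∂d_o = (d_i/(d_o+d_i))² = 0.0899;  ∂f/∂d_i = (d_o/(d_o+d_i))² = 0.490
δf = √((∂f/∂d_o · δd_o)² + (∂f/∂d_i · δd_i)²) = √(0.00331 + 0.132) = 0.367 cm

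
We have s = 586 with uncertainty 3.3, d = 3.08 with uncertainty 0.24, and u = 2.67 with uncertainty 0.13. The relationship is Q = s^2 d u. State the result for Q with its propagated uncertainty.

Products/powers → add relative errors in quadrature, weighted by exponent:
  (2·δs/s)² = (2×0.00563)² = 0.000127;  (1·δd/d)² = (1×0.0779)² = 0.00607;  (1·δu/u)² = (1×0.0487)² = 0.00237
δQ/Q = √(0.00857) = 0.0926
Q = 2.82e+06, so δQ = 0.0926 × 2.82e+06 = 2.61e+05.

(2.82 ± 0.261) × 10^6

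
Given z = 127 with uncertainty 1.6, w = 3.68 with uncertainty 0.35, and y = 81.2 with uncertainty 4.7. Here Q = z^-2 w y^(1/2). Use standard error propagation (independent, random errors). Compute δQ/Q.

Relative error in a monomial: (δQ/Q)² = Σ (nᵢ · δxᵢ/xᵢ)².
  (-2·δz/z)² = (-2×0.0126)² = 0.000635;  (1·δw/w)² = (1×0.0951)² = 0.00905;  (½·δy/y)² = (0.5×0.0579)² = 0.000838
δQ/Q = √(0.0105) = 0.103

0.103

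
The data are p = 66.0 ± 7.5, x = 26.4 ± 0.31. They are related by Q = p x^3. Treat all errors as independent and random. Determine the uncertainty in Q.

1.44e+05

For a monomial Q ∝ p, x^3, fractional errors add in quadrature:
  (1·δp/p)² = (1×0.114)² = 0.0129;  (3·δx/x)² = (3×0.0117)² = 0.00124
δQ/Q = √(0.0142) = 0.119
Q = 1.21e+06, so δQ = 0.119 × 1.21e+06 = 1.44e+05.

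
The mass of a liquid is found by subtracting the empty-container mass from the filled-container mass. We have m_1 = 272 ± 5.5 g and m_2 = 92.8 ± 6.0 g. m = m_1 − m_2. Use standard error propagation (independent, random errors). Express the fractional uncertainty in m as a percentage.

m is a linear combination, so absolute uncertainties add in quadrature:
  (δm_1)² = 30.2;  (δm_2)² = 36.0
δm = √(66.2) = 8.14 g
m = 179 g, so δm/m = 8.14/179 = 0.0454.

4.54%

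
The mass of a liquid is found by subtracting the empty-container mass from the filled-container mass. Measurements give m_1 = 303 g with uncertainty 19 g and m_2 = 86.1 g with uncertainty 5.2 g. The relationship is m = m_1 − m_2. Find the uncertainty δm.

Absolute uncertainties add in quadrature for a linear combination:
  (δm_1)² = 361;  (δm_2)² = 27.0
δm = √(388) = 19.7 g

19.7 g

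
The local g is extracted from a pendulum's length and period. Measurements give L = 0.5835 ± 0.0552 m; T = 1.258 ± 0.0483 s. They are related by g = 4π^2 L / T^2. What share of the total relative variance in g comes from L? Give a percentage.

(δg/g)² = (1·δL/L)² + (-2·δT/T)²
  L term: (1×0.0946)² = 0.00895
  T term: (-2×0.0384)² = 0.00590
Total = 0.0148. Share from L = 0.00895/0.0148 = 0.603.

60.3%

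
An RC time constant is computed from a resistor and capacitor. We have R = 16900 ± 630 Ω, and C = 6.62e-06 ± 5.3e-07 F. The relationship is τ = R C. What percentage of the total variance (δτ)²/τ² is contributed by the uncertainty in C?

(δτ/τ)² = (1·δR/R)² + (1·δC/C)²
  R term: (1×0.0373)² = 0.00139
  C term: (1×0.0801)² = 0.00641
Total = 0.00780. Share from C = 0.00641/0.00780 = 0.822.

82.2%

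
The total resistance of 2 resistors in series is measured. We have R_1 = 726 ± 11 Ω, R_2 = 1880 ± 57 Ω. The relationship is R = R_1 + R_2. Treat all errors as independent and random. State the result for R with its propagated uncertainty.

2610 ± 58.1 Ω

Each term contributes (cᵢ δxᵢ)² to (δR)²:
  (δR_1)² = 121;  (δR_2)² = 3250
δR = √(3370) = 58.1 Ω
R = 2610 Ω.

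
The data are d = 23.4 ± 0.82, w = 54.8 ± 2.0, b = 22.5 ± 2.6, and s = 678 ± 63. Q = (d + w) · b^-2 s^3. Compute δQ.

Let u = d + w = 78.2. δu = √(δd² + δw²) = √(0.672 + 4.00) = 2.16, so δu/u = 0.0276.
Q is then a monomial in u, b, s:
δQ/Q = √((δu/u)² + (-2·δb/b)² + (3·δs/s)²) = √(0.000764 + 0.0534 + 0.0777) = 0.363
Q = 4.81e+07, so δQ = 0.363 × 4.81e+07 = 1.75e+07.

1.75e+07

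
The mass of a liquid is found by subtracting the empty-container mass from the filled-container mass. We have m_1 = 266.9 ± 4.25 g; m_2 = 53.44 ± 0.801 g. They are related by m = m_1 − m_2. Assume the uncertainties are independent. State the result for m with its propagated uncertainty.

Absolute uncertainties add in quadrature for a linear combination:
  (δm_1)² = 18.1;  (δm_2)² = 0.642
δm = √(18.7) = 4.32 g
m = 213.5 g.

213.5 ± 4.32 g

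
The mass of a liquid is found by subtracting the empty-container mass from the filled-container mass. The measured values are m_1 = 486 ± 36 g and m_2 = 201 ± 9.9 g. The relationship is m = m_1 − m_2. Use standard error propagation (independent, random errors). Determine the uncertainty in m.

37.3 g

Sums and differences: (δm)² = Σ (cᵢ δxᵢ)².
  (δm_1)² = 1300;  (δm_2)² = 98.0
δm = √(1390) = 37.3 g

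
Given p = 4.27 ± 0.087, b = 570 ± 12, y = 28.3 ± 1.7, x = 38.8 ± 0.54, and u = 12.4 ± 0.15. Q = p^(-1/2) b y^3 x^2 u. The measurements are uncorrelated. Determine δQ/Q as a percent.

Products/powers → add relative errors in quadrature, weighted by exponent:
  (−½·δp/p)² = (-0.5×0.0204)² = 0.000104;  (1·δb/b)² = (1×0.0211)² = 0.000443;  (3·δy/y)² = (3×0.0601)² = 0.0325;  (2·δx/x)² = (2×0.0139)² = 0.000775;  (1·δu/u)² = (1×0.0121)² = 0.000146
δQ/Q = √(0.0339) = 0.184

18.4%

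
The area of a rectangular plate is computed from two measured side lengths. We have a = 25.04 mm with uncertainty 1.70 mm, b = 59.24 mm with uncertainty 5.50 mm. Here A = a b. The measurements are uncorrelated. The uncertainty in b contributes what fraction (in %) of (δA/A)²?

(δA/A)² = (1·δa/a)² + (1·δb/b)²
  a term: (1×0.0679)² = 0.00461
  b term: (1×0.0928)² = 0.00862
Total = 0.0132. Share from b = 0.00862/0.0132 = 0.652.

65.2%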